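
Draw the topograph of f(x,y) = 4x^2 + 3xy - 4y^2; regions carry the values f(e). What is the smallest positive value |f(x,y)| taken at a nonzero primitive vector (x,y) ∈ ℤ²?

river: ρ → (-4,5,3)
river: ρ → (3,7,-2)
river: ρ → (-2,5,6)
river: ρ → (6,7,-1)
river: ρ → (-1,7,6)
river: ρ → (6,5,-2)
river: ρ → (-2,7,3)
river: ρ → (3,5,-4)
river: ρ → (-4,3,4)
river: ρ → (4,5,-3)
river: ρ → (-3,7,2)
river: ρ → (2,5,-6)
river: ρ → (-6,7,1)
river: ρ → (1,7,-6)
river: ρ → (-6,5,2)
river: ρ → (2,7,-3)
river: ρ → (-3,5,4)
river: ρ → (4,3,-4)
closes: descent 0, river 18
min |a| on river = 1

1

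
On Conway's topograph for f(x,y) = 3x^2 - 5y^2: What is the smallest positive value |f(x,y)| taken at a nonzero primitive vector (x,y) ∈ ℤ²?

descent: ρ → (-5,0,3)
descent: ρ → (3,6,-2)  [lands on river]
river: ρ → (-2,6,3)
closes: descent 2, river 2
min |a| on river = 2

2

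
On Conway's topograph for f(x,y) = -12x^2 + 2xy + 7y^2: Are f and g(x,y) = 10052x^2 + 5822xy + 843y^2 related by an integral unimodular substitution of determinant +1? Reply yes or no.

D₁ = 340, D₂ = 340
river cycle of f (length 14): (7, 12, -7), (-7, 16, 3), (3, 14, -12), (-12, 10, 5), (5, 10, -12), (-12, 14, 3), (3, 16, -7), (-7, 12, 7), (7, 16, -3), (-3, 14, 12), … (4 more)
river cycle of g (length 14): (7, 12, -7), (-7, 16, 3), (3, 14, -12), (-12, 10, 5), (5, 10, -12), (-12, 14, 3), (3, 16, -7), (-7, 12, 7), (7, 16, -3), (-3, 14, 12), … (4 more)
cycles coincide ⇒ equivalent

yes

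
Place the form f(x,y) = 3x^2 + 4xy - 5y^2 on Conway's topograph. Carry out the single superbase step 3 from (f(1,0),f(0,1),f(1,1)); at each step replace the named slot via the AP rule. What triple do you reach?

start (3,-5,2) = (f(1,0),f(0,1),f(1,1))
replace slot 3: 2·(3+(-5)) − 2 = -6 → (3,-5,-6)

3,-5,-6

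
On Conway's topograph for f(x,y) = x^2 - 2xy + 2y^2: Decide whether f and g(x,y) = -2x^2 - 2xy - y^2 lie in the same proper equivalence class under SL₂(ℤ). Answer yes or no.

D₁ = -4, D₂ = -4
f: translate: b→0 (≡-2 mod 2), so (1,-2,2)→(1,0,1)
f: reduced (well bottom): (1,0,1) with a≤c, −a<b≤a
g is negative-definite; reduce −g:
−g: flip: (2,2,1)→(1,-2,2)
−g: translate: b→0 (≡-2 mod 2), so (1,-2,2)→(1,0,1)
−g: reduced (well bottom): (1,0,1) with a≤c, −a<b≤a
flip sign back: reduced form of g is (-1,0,-1)
reduced forms (1, 0, 1) vs (-1, 0, -1) ⇒ inequivalent

no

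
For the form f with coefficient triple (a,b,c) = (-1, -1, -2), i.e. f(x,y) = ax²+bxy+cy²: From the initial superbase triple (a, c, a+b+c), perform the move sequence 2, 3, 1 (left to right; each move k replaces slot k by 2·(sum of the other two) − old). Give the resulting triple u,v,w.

start (-1,-2,-4) = (f(1,0),f(0,1),f(1,1))
replace slot 2: 2·((-1)+(-4)) − (-2) = -8 → (-1,-8,-4)
replace slot 3: 2·((-1)+(-8)) − (-4) = -14 → (-1,-8,-14)
replace slot 1: 2·((-8)+(-14)) − (-1) = -43 → (-43,-8,-14)

-43,-8,-14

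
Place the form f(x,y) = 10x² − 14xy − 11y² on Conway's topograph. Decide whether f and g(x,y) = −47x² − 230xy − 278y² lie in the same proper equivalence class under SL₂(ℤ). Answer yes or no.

D₁ = 636, D₂ = 636
river cycle of f (length 10): (-11, 14, 10), (10, 6, -15), (-15, 24, 1), (1, 24, -15), (-15, 6, 10), (10, 14, -11), (-11, 8, 13), (13, 18, -6), (-6, 18, 13), (13, 8, -11)
river cycle of g (length 10): (-6, 18, 13), (13, 8, -11), (-11, 14, 10), (10, 6, -15), (-15, 24, 1), (1, 24, -15), (-15, 6, 10), (10, 14, -11), (-11, 8, 13), (13, 18, -6)
cycles coincide ⇒ equivalent

yes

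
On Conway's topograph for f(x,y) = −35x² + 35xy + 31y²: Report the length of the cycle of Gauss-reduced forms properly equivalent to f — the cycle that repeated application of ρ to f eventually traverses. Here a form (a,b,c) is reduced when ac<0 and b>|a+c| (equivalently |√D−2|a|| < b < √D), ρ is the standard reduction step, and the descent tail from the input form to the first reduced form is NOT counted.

D = 5565, ⌊√D⌋ = 74
river: ρ → (31,27,-39)
river: ρ → (-39,51,19)
river: ρ → (19,63,-21)
river: ρ → (-21,63,19)
river: ρ → (19,51,-39)
river: ρ → (-39,27,31)
river: ρ → (31,35,-35)
river: ρ → (-35,35,31)
ρ-cycle length = 8 (tail of 0 descent steps not counted)

8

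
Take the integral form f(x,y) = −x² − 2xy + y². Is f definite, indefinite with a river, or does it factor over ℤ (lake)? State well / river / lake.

D = b²−4ac = (-2)² − 4·(-1)·1 = 8
D > 0 non-square ⇒ indefinite ⇒ periodic river

river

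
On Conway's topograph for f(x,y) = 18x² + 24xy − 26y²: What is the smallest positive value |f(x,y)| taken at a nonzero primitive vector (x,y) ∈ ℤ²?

river: ρ → (-26,28,16)
river: ρ → (16,36,-18)
river: ρ → (-18,36,16)
river: ρ → (16,28,-26)
river: ρ → (-26,24,18)
river: ρ → (18,48,-2)
river: ρ → (-2,48,18)
river: ρ → (18,24,-26)
closes: descent 0, river 8
min |a| on river = 2

2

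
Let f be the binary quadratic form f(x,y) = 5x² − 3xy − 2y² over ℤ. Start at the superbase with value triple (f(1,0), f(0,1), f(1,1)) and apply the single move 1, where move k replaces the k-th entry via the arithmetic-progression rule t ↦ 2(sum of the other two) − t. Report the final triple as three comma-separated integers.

start (5,-2,0) = (f(1,0),f(0,1),f(1,1))
replace slot 1: 2·((-2)+0) − 5 = -9 → (-9,-2,0)

-9,-2,0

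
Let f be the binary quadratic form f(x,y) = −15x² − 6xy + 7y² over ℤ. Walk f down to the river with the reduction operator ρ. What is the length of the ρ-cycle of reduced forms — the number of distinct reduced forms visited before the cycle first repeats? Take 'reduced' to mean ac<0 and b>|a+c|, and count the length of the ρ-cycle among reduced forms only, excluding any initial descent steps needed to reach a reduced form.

D = 456, ⌊√D⌋ = 21
descent: ρ → (7,20,-2)  [lands on river]
river: ρ → (-2,20,7)
river: ρ → (7,8,-14)
river: ρ → (-14,20,1)
river: ρ → (1,20,-14)
river: ρ → (-14,8,7)
ρ-cycle length = 6 (tail of 1 descent step not counted)

6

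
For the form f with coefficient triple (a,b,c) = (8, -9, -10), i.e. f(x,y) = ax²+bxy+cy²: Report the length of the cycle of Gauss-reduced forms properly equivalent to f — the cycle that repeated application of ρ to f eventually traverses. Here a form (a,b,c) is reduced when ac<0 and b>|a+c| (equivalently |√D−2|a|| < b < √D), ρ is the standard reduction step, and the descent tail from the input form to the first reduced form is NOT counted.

D = 401, ⌊√D⌋ = 20
descent: ρ → (-10,9,8)  [lands on river]
river: ρ → (8,7,-11)
river: ρ → (-11,15,4)
river: ρ → (4,17,-7)
river: ρ → (-7,11,10)
river: ρ → (10,9,-8)
river: ρ → (-8,7,11)
river: ρ → (11,15,-4)
river: ρ → (-4,17,7)
river: ρ → (7,11,-10)
ρ-cycle length = 10 (tail of 1 descent step not counted)

10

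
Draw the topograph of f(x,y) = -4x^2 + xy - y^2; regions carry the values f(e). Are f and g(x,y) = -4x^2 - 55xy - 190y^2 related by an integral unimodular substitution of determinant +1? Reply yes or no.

D₁ = -15, D₂ = -15
f is negative-definite; reduce −f:
−f: flip: (4,-1,1)→(1,1,4)
−f: reduced (well bottom): (1,1,4) with a≤c, −a<b≤a
flip sign back: reduced form of f is (-1,-1,-4)
g is negative-definite; reduce −g:
−g: translate: b→-1 (≡55 mod 8), so (4,55,190)→(4,-1,1)
−g: flip: (4,-1,1)→(1,1,4)
−g: reduced (well bottom): (1,1,4) with a≤c, −a<b≤a
flip sign back: reduced form of g is (-1,-1,-4)
reduced forms (-1, -1, -4) vs (-1, -1, -4) ⇒ equivalent

yes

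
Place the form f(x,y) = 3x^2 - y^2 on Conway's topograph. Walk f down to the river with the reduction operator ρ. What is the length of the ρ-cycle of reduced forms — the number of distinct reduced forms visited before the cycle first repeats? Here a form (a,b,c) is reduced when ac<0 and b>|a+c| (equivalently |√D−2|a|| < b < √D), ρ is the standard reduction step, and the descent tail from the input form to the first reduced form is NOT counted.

D = 12, ⌊√D⌋ = 3
descent: ρ → (-1,2,2)  [lands on river]
river: ρ → (2,2,-1)
ρ-cycle length = 2 (tail of 1 descent step not counted)

2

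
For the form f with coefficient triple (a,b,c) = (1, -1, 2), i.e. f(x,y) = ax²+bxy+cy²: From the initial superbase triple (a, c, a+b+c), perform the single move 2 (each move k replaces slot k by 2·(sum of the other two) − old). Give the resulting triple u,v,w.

start (1,2,2) = (f(1,0),f(0,1),f(1,1))
replace slot 2: 2·(1+2) − 2 = 4 → (1,4,2)

1,4,2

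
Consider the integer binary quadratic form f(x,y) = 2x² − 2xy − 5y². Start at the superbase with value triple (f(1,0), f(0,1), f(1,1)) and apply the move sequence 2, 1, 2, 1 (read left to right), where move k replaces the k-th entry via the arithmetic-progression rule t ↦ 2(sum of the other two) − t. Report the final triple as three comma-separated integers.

start (2,-5,-5) = (f(1,0),f(0,1),f(1,1))
replace slot 2: 2·(2+(-5)) − (-5) = -1 → (2,-1,-5)
replace slot 1: 2·((-1)+(-5)) − 2 = -14 → (-14,-1,-5)
replace slot 2: 2·((-14)+(-5)) − (-1) = -37 → (-14,-37,-5)
replace slot 1: 2·((-37)+(-5)) − (-14) = -70 → (-70,-37,-5)

-70,-37,-5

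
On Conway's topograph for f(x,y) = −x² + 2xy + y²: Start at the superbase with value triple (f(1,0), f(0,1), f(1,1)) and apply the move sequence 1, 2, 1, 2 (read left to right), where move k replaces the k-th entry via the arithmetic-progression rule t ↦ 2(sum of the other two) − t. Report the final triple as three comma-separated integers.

start (-1,1,2) = (f(1,0),f(0,1),f(1,1))
replace slot 1: 2·(1+2) − (-1) = 7 → (7,1,2)
replace slot 2: 2·(7+2) − 1 = 17 → (7,17,2)
replace slot 1: 2·(17+2) − 7 = 31 → (31,17,2)
replace slot 2: 2·(31+2) − 17 = 49 → (31,49,2)

31,49,2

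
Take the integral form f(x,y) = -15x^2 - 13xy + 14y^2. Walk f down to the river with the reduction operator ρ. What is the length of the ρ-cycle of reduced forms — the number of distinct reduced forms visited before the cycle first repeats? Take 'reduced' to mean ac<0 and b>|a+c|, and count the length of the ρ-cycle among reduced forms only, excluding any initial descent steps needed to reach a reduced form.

D = 1009, ⌊√D⌋ = 31
descent: ρ → (14,13,-15)  [lands on river]
river: ρ → (-15,17,12)
river: ρ → (12,31,-1)
river: ρ → (-1,31,12)
river: ρ → (12,17,-15)
river: ρ → (-15,13,14)
river: ρ → (14,15,-14)
river: ρ → (-14,13,15)
river: ρ → (15,17,-12)
river: ρ → (-12,31,1)
river: ρ → (1,31,-12)
river: ρ → (-12,17,15)
river: ρ → (15,13,-14)
river: ρ → (-14,15,14)
ρ-cycle length = 14 (tail of 1 descent step not counted)

14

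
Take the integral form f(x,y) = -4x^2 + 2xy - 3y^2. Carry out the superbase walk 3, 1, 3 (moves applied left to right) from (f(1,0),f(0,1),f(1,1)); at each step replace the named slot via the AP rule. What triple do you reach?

start (-4,-3,-5) = (f(1,0),f(0,1),f(1,1))
replace slot 3: 2·((-4)+(-3)) − (-5) = -9 → (-4,-3,-9)
replace slot 1: 2·((-3)+(-9)) − (-4) = -20 → (-20,-3,-9)
replace slot 3: 2·((-20)+(-3)) − (-9) = -37 → (-20,-3,-37)

-20,-3,-37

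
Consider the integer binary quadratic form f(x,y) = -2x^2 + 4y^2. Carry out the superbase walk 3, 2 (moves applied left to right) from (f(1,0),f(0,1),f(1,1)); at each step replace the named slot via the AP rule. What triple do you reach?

start (-2,4,2) = (f(1,0),f(0,1),f(1,1))
replace slot 3: 2·((-2)+4) − 2 = 2 → (-2,4,2)
replace slot 2: 2·((-2)+2) − 4 = -4 → (-2,-4,2)

-2,-4,2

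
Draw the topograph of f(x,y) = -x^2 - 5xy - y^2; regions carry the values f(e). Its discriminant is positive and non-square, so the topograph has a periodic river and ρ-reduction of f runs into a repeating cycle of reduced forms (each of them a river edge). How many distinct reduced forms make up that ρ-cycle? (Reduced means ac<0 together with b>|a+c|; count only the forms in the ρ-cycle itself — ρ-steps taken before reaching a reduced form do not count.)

D = 21, ⌊√D⌋ = 4
descent: ρ → (-1,3,3)  [lands on river]
river: ρ → (3,3,-1)
ρ-cycle length = 2 (tail of 1 descent step not counted)

2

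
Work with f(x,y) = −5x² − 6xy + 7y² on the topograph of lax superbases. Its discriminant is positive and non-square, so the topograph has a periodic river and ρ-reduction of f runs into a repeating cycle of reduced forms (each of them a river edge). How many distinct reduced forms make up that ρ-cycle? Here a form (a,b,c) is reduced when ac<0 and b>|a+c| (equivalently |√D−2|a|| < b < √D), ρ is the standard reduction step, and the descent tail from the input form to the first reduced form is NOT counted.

D = 176, ⌊√D⌋ = 13
descent: ρ → (7,6,-5)  [lands on river]
river: ρ → (-5,4,8)
river: ρ → (8,12,-1)
river: ρ → (-1,12,8)
river: ρ → (8,4,-5)
river: ρ → (-5,6,7)
river: ρ → (7,8,-4)
river: ρ → (-4,8,7)
ρ-cycle length = 8 (tail of 1 descent step not counted)

8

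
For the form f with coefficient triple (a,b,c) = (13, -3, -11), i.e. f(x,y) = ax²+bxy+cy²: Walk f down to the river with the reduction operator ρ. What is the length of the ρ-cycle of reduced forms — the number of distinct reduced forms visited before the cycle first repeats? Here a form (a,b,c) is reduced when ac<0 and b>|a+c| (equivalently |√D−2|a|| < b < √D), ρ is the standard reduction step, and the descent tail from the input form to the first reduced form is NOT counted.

D = 581, ⌊√D⌋ = 24
descent: ρ → (-11,3,13)  [lands on river]
river: ρ → (13,23,-1)
river: ρ → (-1,23,13)
river: ρ → (13,3,-11)
river: ρ → (-11,19,5)
river: ρ → (5,21,-7)
river: ρ → (-7,21,5)
river: ρ → (5,19,-11)
ρ-cycle length = 8 (tail of 1 descent step not counted)

8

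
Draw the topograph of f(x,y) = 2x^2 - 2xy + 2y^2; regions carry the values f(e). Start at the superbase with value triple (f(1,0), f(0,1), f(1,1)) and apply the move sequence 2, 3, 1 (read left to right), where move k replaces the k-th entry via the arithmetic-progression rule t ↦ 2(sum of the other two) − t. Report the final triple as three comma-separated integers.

start (2,2,2) = (f(1,0),f(0,1),f(1,1))
replace slot 2: 2·(2+2) − 2 = 6 → (2,6,2)
replace slot 3: 2·(2+6) − 2 = 14 → (2,6,14)
replace slot 1: 2·(6+14) − 2 = 38 → (38,6,14)

38,6,14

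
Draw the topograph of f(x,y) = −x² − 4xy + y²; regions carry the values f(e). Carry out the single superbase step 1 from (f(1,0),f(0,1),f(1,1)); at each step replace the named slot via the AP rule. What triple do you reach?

start (-1,1,-4) = (f(1,0),f(0,1),f(1,1))
replace slot 1: 2·(1+(-4)) − (-1) = -5 → (-5,1,-4)

-5,1,-4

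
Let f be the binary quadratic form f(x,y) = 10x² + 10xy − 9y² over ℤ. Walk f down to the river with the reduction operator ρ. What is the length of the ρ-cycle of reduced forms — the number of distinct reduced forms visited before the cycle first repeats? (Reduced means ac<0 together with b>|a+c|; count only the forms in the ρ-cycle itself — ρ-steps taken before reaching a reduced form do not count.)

D = 460, ⌊√D⌋ = 21
river: ρ → (-9,8,11)
river: ρ → (11,14,-6)
river: ρ → (-6,10,15)
river: ρ → (15,20,-1)
river: ρ → (-1,20,15)
river: ρ → (15,10,-6)
river: ρ → (-6,14,11)
river: ρ → (11,8,-9)
river: ρ → (-9,10,10)
river: ρ → (10,10,-9)
ρ-cycle length = 10 (tail of 0 descent steps not counted)

10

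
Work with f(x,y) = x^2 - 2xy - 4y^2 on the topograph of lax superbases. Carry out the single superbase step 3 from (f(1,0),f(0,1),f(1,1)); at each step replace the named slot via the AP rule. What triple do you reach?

start (1,-4,-5) = (f(1,0),f(0,1),f(1,1))
replace slot 3: 2·(1+(-4)) − (-5) = -1 → (1,-4,-1)

1,-4,-1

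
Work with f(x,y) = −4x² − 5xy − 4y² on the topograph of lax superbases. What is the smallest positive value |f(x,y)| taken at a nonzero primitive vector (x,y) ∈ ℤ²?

translate: b→-3 (≡5 mod 8), so (4,5,4)→(4,-3,3)
flip: (4,-3,3)→(3,3,4)
reduced (well bottom): (3,3,4) with a≤c, −a<b≤a
well minimum |f| = |-3| = 3 (negative-definite)

3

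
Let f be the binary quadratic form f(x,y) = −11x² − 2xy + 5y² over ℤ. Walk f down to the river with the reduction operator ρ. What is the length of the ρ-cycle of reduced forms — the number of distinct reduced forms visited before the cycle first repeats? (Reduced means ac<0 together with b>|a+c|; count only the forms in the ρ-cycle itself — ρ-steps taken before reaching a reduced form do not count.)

D = 224, ⌊√D⌋ = 14
descent: ρ → (5,12,-4)  [lands on river]
river: ρ → (-4,12,5)
river: ρ → (5,8,-8)
river: ρ → (-8,8,5)
ρ-cycle length = 4 (tail of 1 descent step not counted)

4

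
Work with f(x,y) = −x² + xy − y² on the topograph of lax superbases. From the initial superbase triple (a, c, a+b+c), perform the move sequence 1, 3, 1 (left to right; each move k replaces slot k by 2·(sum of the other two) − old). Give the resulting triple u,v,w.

start (-1,-1,-1) = (f(1,0),f(0,1),f(1,1))
replace slot 1: 2·((-1)+(-1)) − (-1) = -3 → (-3,-1,-1)
replace slot 3: 2·((-3)+(-1)) − (-1) = -7 → (-3,-1,-7)
replace slot 1: 2·((-1)+(-7)) − (-3) = -13 → (-13,-1,-7)

-13,-1,-7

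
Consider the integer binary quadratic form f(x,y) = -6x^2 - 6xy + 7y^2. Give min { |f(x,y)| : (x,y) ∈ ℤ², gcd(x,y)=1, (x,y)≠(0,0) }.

descent: ρ → (7,6,-6)  [lands on river]
river: ρ → (-6,6,7)
river: ρ → (7,8,-5)
river: ρ → (-5,12,3)
river: ρ → (3,12,-5)
river: ρ → (-5,8,7)
closes: descent 1, river 6
min |a| on river = 3

3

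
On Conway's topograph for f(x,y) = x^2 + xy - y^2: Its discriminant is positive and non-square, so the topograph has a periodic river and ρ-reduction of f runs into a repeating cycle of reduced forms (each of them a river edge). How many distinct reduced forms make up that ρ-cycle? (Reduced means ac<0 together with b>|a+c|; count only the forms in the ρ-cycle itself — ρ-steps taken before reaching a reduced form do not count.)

D = 5, ⌊√D⌋ = 2
river: ρ → (-1,1,1)
river: ρ → (1,1,-1)
ρ-cycle length = 2 (tail of 0 descent steps not counted)

2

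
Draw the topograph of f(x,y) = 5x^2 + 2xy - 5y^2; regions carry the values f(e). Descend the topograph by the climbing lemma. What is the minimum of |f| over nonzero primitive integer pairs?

river: ρ → (-5,8,2)
river: ρ → (2,8,-5)
river: ρ → (-5,2,5)
river: ρ → (5,8,-2)
river: ρ → (-2,8,5)
river: ρ → (5,2,-5)
closes: descent 0, river 6
min |a| on river = 2

2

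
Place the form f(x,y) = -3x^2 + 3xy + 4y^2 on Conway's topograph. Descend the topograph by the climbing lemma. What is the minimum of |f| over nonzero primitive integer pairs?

river: ρ → (4,5,-2)
river: ρ → (-2,7,1)
river: ρ → (1,7,-2)
river: ρ → (-2,5,4)
river: ρ → (4,3,-3)
river: ρ → (-3,3,4)
closes: descent 0, river 6
min |a| on river = 1

1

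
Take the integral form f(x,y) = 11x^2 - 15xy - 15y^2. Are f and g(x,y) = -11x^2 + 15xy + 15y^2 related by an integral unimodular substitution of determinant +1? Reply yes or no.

D₁ = 885, D₂ = 885
river cycle of f (length 4): (-15, 15, 11), (11, 29, -1), (-1, 29, 11), (11, 15, -15)
river cycle of g (length 4): (15, 15, -11), (-11, 29, 1), (1, 29, -11), (-11, 15, 15)
cycles differ ⇒ inequivalent

no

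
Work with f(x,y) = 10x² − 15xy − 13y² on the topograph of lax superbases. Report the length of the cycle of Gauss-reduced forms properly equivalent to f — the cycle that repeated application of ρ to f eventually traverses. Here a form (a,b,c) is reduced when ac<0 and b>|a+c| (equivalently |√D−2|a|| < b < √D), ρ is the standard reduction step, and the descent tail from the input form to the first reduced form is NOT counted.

D = 745, ⌊√D⌋ = 27
descent: ρ → (-13,15,10)  [lands on river]
river: ρ → (10,25,-3)
river: ρ → (-3,23,18)
river: ρ → (18,13,-8)
river: ρ → (-8,19,12)
river: ρ → (12,5,-15)
river: ρ → (-15,25,2)
river: ρ → (2,27,-2)
river: ρ → (-2,25,15)
river: ρ → (15,5,-12)
river: ρ → (-12,19,8)
river: ρ → (8,13,-18)
river: ρ → (-18,23,3)
river: ρ → (3,25,-10)
river: ρ → (-10,15,13)
river: ρ → (13,11,-12)
river: ρ → (-12,13,12)
river: ρ → (12,11,-13)
ρ-cycle length = 18 (tail of 1 descent step not counted)

18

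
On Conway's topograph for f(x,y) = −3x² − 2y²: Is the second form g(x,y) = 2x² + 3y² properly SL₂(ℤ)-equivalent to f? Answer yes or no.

D₁ = -24, D₂ = -24
f is negative-definite; reduce −f:
−f: flip: (3,0,2)→(2,0,3)
−f: reduced (well bottom): (2,0,3) with a≤c, −a<b≤a
flip sign back: reduced form of f is (-2,0,-3)
g: reduced (well bottom): (2,0,3) with a≤c, −a<b≤a
reduced forms (-2, 0, -3) vs (2, 0, 3) ⇒ inequivalent

no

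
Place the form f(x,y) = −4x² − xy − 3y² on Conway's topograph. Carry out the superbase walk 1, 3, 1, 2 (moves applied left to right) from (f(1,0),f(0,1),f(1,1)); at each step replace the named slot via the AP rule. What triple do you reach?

start (-4,-3,-8) = (f(1,0),f(0,1),f(1,1))
replace slot 1: 2·((-3)+(-8)) − (-4) = -18 → (-18,-3,-8)
replace slot 3: 2·((-18)+(-3)) − (-8) = -34 → (-18,-3,-34)
replace slot 1: 2·((-3)+(-34)) − (-18) = -56 → (-56,-3,-34)
replace slot 2: 2·((-56)+(-34)) − (-3) = -177 → (-56,-177,-34)

-56,-177,-34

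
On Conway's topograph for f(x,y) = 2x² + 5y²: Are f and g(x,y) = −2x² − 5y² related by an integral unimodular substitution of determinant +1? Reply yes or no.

D₁ = -40, D₂ = -40
f: reduced (well bottom): (2,0,5) with a≤c, −a<b≤a
g is negative-definite; reduce −g:
−g: reduced (well bottom): (2,0,5) with a≤c, −a<b≤a
flip sign back: reduced form of g is (-2,0,-5)
reduced forms (2, 0, 5) vs (-2, 0, -5) ⇒ inequivalent

no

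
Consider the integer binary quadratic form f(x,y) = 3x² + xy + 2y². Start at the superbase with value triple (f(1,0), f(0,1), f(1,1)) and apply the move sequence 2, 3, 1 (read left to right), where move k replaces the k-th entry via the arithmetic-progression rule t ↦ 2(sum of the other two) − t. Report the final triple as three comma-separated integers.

start (3,2,6) = (f(1,0),f(0,1),f(1,1))
replace slot 2: 2·(3+6) − 2 = 16 → (3,16,6)
replace slot 3: 2·(3+16) − 6 = 32 → (3,16,32)
replace slot 1: 2·(16+32) − 3 = 93 → (93,16,32)

93,16,32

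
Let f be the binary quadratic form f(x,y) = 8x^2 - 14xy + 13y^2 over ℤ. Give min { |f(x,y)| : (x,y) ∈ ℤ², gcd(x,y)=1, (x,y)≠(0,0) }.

translate: b→2 (≡-14 mod 16), so (8,-14,13)→(8,2,7)
flip: (8,2,7)→(7,-2,8)
reduced (well bottom): (7,-2,8) with a≤c, −a<b≤a
well minimum = a = 7

7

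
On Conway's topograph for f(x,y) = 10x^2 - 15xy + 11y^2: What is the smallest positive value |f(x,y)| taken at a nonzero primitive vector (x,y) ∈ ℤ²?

translate: b→5 (≡-15 mod 20), so (10,-15,11)→(10,5,6)
flip: (10,5,6)→(6,-5,10)
reduced (well bottom): (6,-5,10) with a≤c, −a<b≤a
well minimum = a = 6

6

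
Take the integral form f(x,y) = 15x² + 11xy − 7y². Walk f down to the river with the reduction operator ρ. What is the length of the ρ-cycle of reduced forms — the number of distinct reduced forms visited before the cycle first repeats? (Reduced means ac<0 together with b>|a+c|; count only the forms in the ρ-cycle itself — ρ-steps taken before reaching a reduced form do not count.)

D = 541, ⌊√D⌋ = 23
river: ρ → (-7,17,9)
river: ρ → (9,19,-5)
river: ρ → (-5,21,5)
river: ρ → (5,19,-9)
river: ρ → (-9,17,7)
river: ρ → (7,11,-15)
river: ρ → (-15,19,3)
river: ρ → (3,23,-1)
river: ρ → (-1,23,3)
river: ρ → (3,19,-15)
river: ρ → (-15,11,7)
river: ρ → (7,17,-9)
river: ρ → (-9,19,5)
river: ρ → (5,21,-5)
river: ρ → (-5,19,9)
river: ρ → (9,17,-7)
river: ρ → (-7,11,15)
river: ρ → (15,19,-3)
river: ρ → (-3,23,1)
river: ρ → (1,23,-3)
river: ρ → (-3,19,15)
river: ρ → (15,11,-7)
ρ-cycle length = 22 (tail of 0 descent steps not counted)

22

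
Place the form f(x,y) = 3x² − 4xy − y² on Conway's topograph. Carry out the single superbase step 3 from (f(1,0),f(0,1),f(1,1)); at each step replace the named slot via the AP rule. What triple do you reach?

start (3,-1,-2) = (f(1,0),f(0,1),f(1,1))
replace slot 3: 2·(3+(-1)) − (-2) = 6 → (3,-1,6)

3,-1,6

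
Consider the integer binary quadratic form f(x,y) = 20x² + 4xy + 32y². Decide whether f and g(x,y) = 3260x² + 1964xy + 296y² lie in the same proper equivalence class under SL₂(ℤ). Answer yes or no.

D₁ = -2544, D₂ = -2544
f: reduced (well bottom): (20,4,32) with a≤c, −a<b≤a
g: flip: (3260,1964,296)→(296,-1964,3260)
g: translate: b→-188 (≡-1964 mod 592), so (296,-1964,3260)→(296,-188,32)
g: flip: (296,-188,32)→(32,188,296)
g: translate: b→-4 (≡188 mod 64), so (32,188,296)→(32,-4,20)
g: flip: (32,-4,20)→(20,4,32)
g: reduced (well bottom): (20,4,32) with a≤c, −a<b≤a
reduced forms (20, 4, 32) vs (20, 4, 32) ⇒ equivalent

yes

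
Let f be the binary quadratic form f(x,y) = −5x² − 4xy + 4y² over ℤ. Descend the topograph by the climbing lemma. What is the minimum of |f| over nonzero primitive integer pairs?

descent: ρ → (4,4,-5)  [lands on river]
river: ρ → (-5,6,3)
river: ρ → (3,6,-5)
river: ρ → (-5,4,4)
closes: descent 1, river 4
min |a| on river = 3

3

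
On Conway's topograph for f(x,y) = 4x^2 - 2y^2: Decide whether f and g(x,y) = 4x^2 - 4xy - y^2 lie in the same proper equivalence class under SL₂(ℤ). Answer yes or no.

D₁ = 32, D₂ = 32
river cycle of f (length 2): (-2, 4, 2), (2, 4, -2)
river cycle of g (length 2): (-1, 4, 4), (4, 4, -1)
cycles differ ⇒ inequivalent

no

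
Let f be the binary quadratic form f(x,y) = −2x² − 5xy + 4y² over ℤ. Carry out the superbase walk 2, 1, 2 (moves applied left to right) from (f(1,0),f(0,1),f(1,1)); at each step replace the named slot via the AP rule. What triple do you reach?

start (-2,4,-3) = (f(1,0),f(0,1),f(1,1))
replace slot 2: 2·((-2)+(-3)) − 4 = -14 → (-2,-14,-3)
replace slot 1: 2·((-14)+(-3)) − (-2) = -32 → (-32,-14,-3)
replace slot 2: 2·((-32)+(-3)) − (-14) = -56 → (-32,-56,-3)

-32,-56,-3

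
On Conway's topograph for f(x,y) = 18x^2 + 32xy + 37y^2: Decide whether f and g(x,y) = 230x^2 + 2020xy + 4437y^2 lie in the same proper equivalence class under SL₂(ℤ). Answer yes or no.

D₁ = -1640, D₂ = -1640
f: translate: b→-4 (≡32 mod 36), so (18,32,37)→(18,-4,23)
f: reduced (well bottom): (18,-4,23) with a≤c, −a<b≤a
g: translate: b→180 (≡2020 mod 460), so (230,2020,4437)→(230,180,37)
g: flip: (230,180,37)→(37,-180,230)
g: translate: b→-32 (≡-180 mod 74), so (37,-180,230)→(37,-32,18)
g: flip: (37,-32,18)→(18,32,37)
g: translate: b→-4 (≡32 mod 36), so (18,32,37)→(18,-4,23)
g: reduced (well bottom): (18,-4,23) with a≤c, −a<b≤a
reduced forms (18, -4, 23) vs (18, -4, 23) ⇒ equivalent

yes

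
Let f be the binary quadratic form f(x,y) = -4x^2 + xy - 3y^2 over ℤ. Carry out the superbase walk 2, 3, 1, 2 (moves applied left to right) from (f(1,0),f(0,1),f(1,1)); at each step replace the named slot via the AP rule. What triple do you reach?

start (-4,-3,-6) = (f(1,0),f(0,1),f(1,1))
replace slot 2: 2·((-4)+(-6)) − (-3) = -17 → (-4,-17,-6)
replace slot 3: 2·((-4)+(-17)) − (-6) = -36 → (-4,-17,-36)
replace slot 1: 2·((-17)+(-36)) − (-4) = -102 → (-102,-17,-36)
replace slot 2: 2·((-102)+(-36)) − (-17) = -259 → (-102,-259,-36)

-102,-259,-36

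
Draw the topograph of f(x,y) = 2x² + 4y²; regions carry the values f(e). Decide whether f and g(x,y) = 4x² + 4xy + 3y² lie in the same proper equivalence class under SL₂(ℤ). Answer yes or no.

D₁ = -32, D₂ = -32
f: reduced (well bottom): (2,0,4) with a≤c, −a<b≤a
g: flip: (4,4,3)→(3,-4,4)
g: translate: b→2 (≡-4 mod 6), so (3,-4,4)→(3,2,3)
g: reduced (well bottom): (3,2,3) with a≤c, −a<b≤a
reduced forms (2, 0, 4) vs (3, 2, 3) ⇒ inequivalent

no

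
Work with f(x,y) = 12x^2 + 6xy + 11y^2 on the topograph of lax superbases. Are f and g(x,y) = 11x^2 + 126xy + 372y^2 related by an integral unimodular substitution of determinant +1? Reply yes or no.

D₁ = -492, D₂ = -492
f: flip: (12,6,11)→(11,-6,12)
f: reduced (well bottom): (11,-6,12) with a≤c, −a<b≤a
g: translate: b→-6 (≡126 mod 22), so (11,126,372)→(11,-6,12)
g: reduced (well bottom): (11,-6,12) with a≤c, −a<b≤a
reduced forms (11, -6, 12) vs (11, -6, 12) ⇒ equivalent

yes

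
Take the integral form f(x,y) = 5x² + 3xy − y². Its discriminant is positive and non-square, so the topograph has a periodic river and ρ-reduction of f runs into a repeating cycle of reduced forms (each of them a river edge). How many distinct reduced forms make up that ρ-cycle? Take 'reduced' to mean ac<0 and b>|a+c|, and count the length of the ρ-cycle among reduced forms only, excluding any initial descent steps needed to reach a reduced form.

D = 29, ⌊√D⌋ = 5
descent: ρ → (-1,5,1)  [lands on river]
river: ρ → (1,5,-1)
ρ-cycle length = 2 (tail of 1 descent step not counted)

2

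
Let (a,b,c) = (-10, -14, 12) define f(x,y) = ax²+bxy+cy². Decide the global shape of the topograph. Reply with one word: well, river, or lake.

D = b²−4ac = (-14)² − 4·(-10)·12 = 676
D = 26² is a perfect square ⇒ form factors over ℤ ⇒ lakes

lake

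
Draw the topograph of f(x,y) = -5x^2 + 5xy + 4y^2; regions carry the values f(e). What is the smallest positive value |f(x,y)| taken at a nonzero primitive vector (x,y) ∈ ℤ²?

river: ρ → (4,3,-6)
river: ρ → (-6,9,1)
river: ρ → (1,9,-6)
river: ρ → (-6,3,4)
river: ρ → (4,5,-5)
river: ρ → (-5,5,4)
closes: descent 0, river 6
min |a| on river = 1

1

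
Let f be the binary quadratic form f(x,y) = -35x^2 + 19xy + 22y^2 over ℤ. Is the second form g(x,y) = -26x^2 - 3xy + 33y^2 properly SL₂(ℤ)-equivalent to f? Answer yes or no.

D₁ = 3441, D₂ = 3441
river cycle of f (length 36): (22, 25, -32), (-32, 39, 15), (15, 51, -14), (-14, 33, 42), (42, 51, -5), (-5, 49, 52), (52, 55, -2), (-2, 57, 24), (24, 39, -20), (-20, 41, 22), … (26 more)
river cycle of g (length 38): (-26, 49, 10), (10, 51, -21), (-21, 33, 28), (28, 23, -26), (-26, 29, 25), (25, 21, -30), (-30, 39, 16), (16, 57, -3), (-3, 57, 16), (16, 39, -30), … (28 more)
cycles differ ⇒ inequivalent

no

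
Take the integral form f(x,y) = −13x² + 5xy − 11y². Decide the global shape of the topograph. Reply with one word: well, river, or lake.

D = b²−4ac = 5² − 4·(-13)·(-11) = -547
D < 0 ⇒ definite ⇒ every region one sign ⇒ single well

well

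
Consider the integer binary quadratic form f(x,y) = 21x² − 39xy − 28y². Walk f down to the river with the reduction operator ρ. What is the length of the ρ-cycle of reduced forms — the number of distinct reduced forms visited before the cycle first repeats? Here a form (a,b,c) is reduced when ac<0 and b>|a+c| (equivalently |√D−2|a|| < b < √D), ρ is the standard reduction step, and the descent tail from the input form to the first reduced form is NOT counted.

D = 3873, ⌊√D⌋ = 62
descent: ρ → (-28,39,21)  [lands on river]
river: ρ → (21,45,-22)
river: ρ → (-22,43,23)
river: ρ → (23,49,-16)
river: ρ → (-16,47,26)
river: ρ → (26,57,-6)
river: ρ → (-6,51,53)
river: ρ → (53,55,-4)
river: ρ → (-4,57,39)
river: ρ → (39,21,-22)
river: ρ → (-22,23,38)
river: ρ → (38,53,-7)
river: ρ → (-7,59,14)
river: ρ → (14,53,-19)
river: ρ → (-19,61,2)
river: ρ → (2,59,-49)
river: ρ → (-49,39,12)
river: ρ → (12,57,-13)
river: ρ → (-13,47,32)
river: ρ → (32,17,-28)
ρ-cycle length = 20 (tail of 1 descent step not counted)

20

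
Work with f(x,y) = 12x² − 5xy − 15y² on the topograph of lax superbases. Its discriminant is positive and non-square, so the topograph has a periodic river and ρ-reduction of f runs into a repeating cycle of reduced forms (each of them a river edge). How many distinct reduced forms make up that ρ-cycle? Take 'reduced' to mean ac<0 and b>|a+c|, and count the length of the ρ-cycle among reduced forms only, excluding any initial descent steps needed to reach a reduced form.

D = 745, ⌊√D⌋ = 27
descent: ρ → (-15,5,12)  [lands on river]
river: ρ → (12,19,-8)
river: ρ → (-8,13,18)
river: ρ → (18,23,-3)
river: ρ → (-3,25,10)
river: ρ → (10,15,-13)
river: ρ → (-13,11,12)
river: ρ → (12,13,-12)
river: ρ → (-12,11,13)
river: ρ → (13,15,-10)
river: ρ → (-10,25,3)
river: ρ → (3,23,-18)
river: ρ → (-18,13,8)
river: ρ → (8,19,-12)
river: ρ → (-12,5,15)
river: ρ → (15,25,-2)
river: ρ → (-2,27,2)
river: ρ → (2,25,-15)
ρ-cycle length = 18 (tail of 1 descent step not counted)

18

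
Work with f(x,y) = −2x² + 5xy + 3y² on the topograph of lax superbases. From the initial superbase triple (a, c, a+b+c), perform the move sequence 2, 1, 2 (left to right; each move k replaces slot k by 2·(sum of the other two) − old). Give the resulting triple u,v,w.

start (-2,3,6) = (f(1,0),f(0,1),f(1,1))
replace slot 2: 2·((-2)+6) − 3 = 5 → (-2,5,6)
replace slot 1: 2·(5+6) − (-2) = 24 → (24,5,6)
replace slot 2: 2·(24+6) − 5 = 55 → (24,55,6)

24,55,6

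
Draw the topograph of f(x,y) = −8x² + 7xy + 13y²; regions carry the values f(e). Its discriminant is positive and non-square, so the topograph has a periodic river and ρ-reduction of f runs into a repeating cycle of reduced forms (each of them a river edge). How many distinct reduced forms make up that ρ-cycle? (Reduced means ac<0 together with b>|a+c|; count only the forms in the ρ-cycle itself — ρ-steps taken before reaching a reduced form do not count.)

D = 465, ⌊√D⌋ = 21
river: ρ → (13,19,-2)
river: ρ → (-2,21,3)
river: ρ → (3,21,-2)
river: ρ → (-2,19,13)
river: ρ → (13,7,-8)
river: ρ → (-8,9,12)
river: ρ → (12,15,-5)
river: ρ → (-5,15,12)
river: ρ → (12,9,-8)
river: ρ → (-8,7,13)
ρ-cycle length = 10 (tail of 0 descent steps not counted)

10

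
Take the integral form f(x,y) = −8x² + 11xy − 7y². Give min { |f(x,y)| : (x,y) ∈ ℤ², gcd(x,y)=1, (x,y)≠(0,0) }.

translate: b→5 (≡-11 mod 16), so (8,-11,7)→(8,5,4)
flip: (8,5,4)→(4,-5,8)
translate: b→3 (≡-5 mod 8), so (4,-5,8)→(4,3,7)
reduced (well bottom): (4,3,7) with a≤c, −a<b≤a
well minimum |f| = |-4| = 4 (negative-definite)

4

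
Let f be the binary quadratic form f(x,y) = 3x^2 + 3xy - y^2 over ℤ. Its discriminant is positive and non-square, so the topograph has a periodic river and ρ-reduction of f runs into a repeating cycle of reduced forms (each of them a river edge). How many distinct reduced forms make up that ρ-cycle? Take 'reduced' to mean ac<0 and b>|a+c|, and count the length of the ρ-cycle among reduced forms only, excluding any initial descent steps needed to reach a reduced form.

D = 21, ⌊√D⌋ = 4
river: ρ → (-1,3,3)
river: ρ → (3,3,-1)
ρ-cycle length = 2 (tail of 0 descent steps not counted)

2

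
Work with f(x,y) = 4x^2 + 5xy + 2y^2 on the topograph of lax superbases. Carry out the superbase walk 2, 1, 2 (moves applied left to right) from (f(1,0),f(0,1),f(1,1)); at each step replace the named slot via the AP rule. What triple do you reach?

start (4,2,11) = (f(1,0),f(0,1),f(1,1))
replace slot 2: 2·(4+11) − 2 = 28 → (4,28,11)
replace slot 1: 2·(28+11) − 4 = 74 → (74,28,11)
replace slot 2: 2·(74+11) − 28 = 142 → (74,142,11)

74,142,11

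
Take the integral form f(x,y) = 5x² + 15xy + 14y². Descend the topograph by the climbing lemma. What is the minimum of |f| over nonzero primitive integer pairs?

translate: b→5 (≡15 mod 10), so (5,15,14)→(5,5,4)
flip: (5,5,4)→(4,-5,5)
translate: b→3 (≡-5 mod 8), so (4,-5,5)→(4,3,4)
reduced (well bottom): (4,3,4) with a≤c, −a<b≤a
well minimum = a = 4

4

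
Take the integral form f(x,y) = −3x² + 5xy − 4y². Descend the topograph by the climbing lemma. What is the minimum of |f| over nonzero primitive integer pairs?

translate: b→1 (≡-5 mod 6), so (3,-5,4)→(3,1,2)
flip: (3,1,2)→(2,-1,3)
reduced (well bottom): (2,-1,3) with a≤c, −a<b≤a
well minimum |f| = |-2| = 2 (negative-definite)

2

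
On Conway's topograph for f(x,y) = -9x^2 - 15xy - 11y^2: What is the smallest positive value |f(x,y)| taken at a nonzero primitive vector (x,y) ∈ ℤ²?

translate: b→-3 (≡15 mod 18), so (9,15,11)→(9,-3,5)
flip: (9,-3,5)→(5,3,9)
reduced (well bottom): (5,3,9) with a≤c, −a<b≤a
well minimum |f| = |-5| = 5 (negative-definite)

5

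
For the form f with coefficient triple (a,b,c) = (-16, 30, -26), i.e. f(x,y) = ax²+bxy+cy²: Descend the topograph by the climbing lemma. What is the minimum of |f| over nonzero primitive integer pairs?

translate: b→2 (≡-30 mod 32), so (16,-30,26)→(16,2,12)
flip: (16,2,12)→(12,-2,16)
reduced (well bottom): (12,-2,16) with a≤c, −a<b≤a
well minimum |f| = |-12| = 12 (negative-definite)

12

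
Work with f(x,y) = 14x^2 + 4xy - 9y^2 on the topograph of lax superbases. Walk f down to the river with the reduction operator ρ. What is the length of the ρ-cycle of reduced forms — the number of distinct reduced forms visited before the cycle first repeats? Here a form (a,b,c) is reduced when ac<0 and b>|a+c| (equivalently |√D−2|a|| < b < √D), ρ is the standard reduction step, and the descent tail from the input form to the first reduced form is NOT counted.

D = 520, ⌊√D⌋ = 22
descent: ρ → (-9,14,9)  [lands on river]
river: ρ → (9,22,-1)
river: ρ → (-1,22,9)
river: ρ → (9,14,-9)
river: ρ → (-9,22,1)
river: ρ → (1,22,-9)
ρ-cycle length = 6 (tail of 1 descent step not counted)

6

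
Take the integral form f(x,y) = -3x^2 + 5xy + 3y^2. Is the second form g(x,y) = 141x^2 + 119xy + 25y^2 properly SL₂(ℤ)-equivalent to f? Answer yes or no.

D₁ = 61, D₂ = 61
river cycle of f (length 6): (3, 7, -1), (-1, 7, 3), (3, 5, -3), (-3, 7, 1), (1, 7, -3), (-3, 5, 3)
river cycle of g (length 6): (3, 7, -1), (-1, 7, 3), (3, 5, -3), (-3, 7, 1), (1, 7, -3), (-3, 5, 3)
cycles coincide ⇒ equivalent

yes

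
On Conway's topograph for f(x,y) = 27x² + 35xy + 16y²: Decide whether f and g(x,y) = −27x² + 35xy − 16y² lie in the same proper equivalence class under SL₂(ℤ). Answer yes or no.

D₁ = -503, D₂ = -503
f: translate: b→-19 (≡35 mod 54), so (27,35,16)→(27,-19,8)
f: flip: (27,-19,8)→(8,19,27)
f: translate: b→3 (≡19 mod 16), so (8,19,27)→(8,3,16)
f: reduced (well bottom): (8,3,16) with a≤c, −a<b≤a
g is negative-definite; reduce −g:
−g: translate: b→19 (≡-35 mod 54), so (27,-35,16)→(27,19,8)
−g: flip: (27,19,8)→(8,-19,27)
−g: translate: b→-3 (≡-19 mod 16), so (8,-19,27)→(8,-3,16)
−g: reduced (well bottom): (8,-3,16) with a≤c, −a<b≤a
flip sign back: reduced form of g is (-8,3,-16)
reduced forms (8, 3, 16) vs (-8, 3, -16) ⇒ inequivalent

no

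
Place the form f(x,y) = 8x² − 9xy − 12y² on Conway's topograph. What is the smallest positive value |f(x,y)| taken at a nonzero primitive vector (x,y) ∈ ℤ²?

descent: ρ → (-12,9,8)  [lands on river]
river: ρ → (8,7,-13)
river: ρ → (-13,19,2)
river: ρ → (2,21,-3)
river: ρ → (-3,21,2)
river: ρ → (2,19,-13)
river: ρ → (-13,7,8)
river: ρ → (8,9,-12)
river: ρ → (-12,15,5)
river: ρ → (5,15,-12)
closes: descent 1, river 10
min |a| on river = 2

2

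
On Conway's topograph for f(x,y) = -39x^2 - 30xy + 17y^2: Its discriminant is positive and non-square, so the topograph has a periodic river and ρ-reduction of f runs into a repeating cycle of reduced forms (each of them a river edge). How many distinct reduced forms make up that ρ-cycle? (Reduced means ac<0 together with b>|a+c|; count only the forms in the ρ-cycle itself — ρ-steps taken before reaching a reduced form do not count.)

D = 3552, ⌊√D⌋ = 59
descent: ρ → (17,30,-39)  [lands on river]
river: ρ → (-39,48,8)
river: ρ → (8,48,-39)
river: ρ → (-39,30,17)
river: ρ → (17,38,-31)
river: ρ → (-31,24,24)
river: ρ → (24,24,-31)
river: ρ → (-31,38,17)
ρ-cycle length = 8 (tail of 1 descent step not counted)

8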